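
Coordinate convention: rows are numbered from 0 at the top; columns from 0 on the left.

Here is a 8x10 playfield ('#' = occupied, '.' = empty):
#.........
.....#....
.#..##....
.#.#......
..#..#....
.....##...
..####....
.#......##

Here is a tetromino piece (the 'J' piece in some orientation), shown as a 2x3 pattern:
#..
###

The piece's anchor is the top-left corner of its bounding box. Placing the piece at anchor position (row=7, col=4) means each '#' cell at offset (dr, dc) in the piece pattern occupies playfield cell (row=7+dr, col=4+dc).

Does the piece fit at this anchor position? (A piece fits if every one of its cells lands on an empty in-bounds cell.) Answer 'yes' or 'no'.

Answer: no

Derivation:
Check each piece cell at anchor (7, 4):
  offset (0,0) -> (7,4): empty -> OK
  offset (1,0) -> (8,4): out of bounds -> FAIL
  offset (1,1) -> (8,5): out of bounds -> FAIL
  offset (1,2) -> (8,6): out of bounds -> FAIL
All cells valid: no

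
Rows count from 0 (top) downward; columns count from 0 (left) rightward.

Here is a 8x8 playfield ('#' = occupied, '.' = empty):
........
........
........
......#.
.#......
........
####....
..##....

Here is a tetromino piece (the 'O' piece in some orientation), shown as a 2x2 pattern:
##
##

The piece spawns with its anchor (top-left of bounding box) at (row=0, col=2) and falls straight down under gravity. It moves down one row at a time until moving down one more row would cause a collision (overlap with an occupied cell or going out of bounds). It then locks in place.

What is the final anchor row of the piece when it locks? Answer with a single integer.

Spawn at (row=0, col=2). Try each row:
  row 0: fits
  row 1: fits
  row 2: fits
  row 3: fits
  row 4: fits
  row 5: blocked -> lock at row 4

Answer: 4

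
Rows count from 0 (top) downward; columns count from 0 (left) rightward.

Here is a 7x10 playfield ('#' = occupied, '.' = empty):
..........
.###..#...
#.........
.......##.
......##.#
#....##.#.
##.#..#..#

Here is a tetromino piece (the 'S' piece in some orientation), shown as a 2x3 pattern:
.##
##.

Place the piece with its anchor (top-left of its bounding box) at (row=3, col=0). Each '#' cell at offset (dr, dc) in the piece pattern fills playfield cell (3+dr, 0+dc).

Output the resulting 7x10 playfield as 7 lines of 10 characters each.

Fill (3+0,0+1) = (3,1)
Fill (3+0,0+2) = (3,2)
Fill (3+1,0+0) = (4,0)
Fill (3+1,0+1) = (4,1)

Answer: ..........
.###..#...
#.........
.##....##.
##....##.#
#....##.#.
##.#..#..#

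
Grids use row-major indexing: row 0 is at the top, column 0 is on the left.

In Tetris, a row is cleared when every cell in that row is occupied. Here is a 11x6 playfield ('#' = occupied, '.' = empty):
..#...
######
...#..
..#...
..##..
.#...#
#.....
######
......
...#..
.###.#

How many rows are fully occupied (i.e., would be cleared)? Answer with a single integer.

Check each row:
  row 0: 5 empty cells -> not full
  row 1: 0 empty cells -> FULL (clear)
  row 2: 5 empty cells -> not full
  row 3: 5 empty cells -> not full
  row 4: 4 empty cells -> not full
  row 5: 4 empty cells -> not full
  row 6: 5 empty cells -> not full
  row 7: 0 empty cells -> FULL (clear)
  row 8: 6 empty cells -> not full
  row 9: 5 empty cells -> not full
  row 10: 2 empty cells -> not full
Total rows cleared: 2

Answer: 2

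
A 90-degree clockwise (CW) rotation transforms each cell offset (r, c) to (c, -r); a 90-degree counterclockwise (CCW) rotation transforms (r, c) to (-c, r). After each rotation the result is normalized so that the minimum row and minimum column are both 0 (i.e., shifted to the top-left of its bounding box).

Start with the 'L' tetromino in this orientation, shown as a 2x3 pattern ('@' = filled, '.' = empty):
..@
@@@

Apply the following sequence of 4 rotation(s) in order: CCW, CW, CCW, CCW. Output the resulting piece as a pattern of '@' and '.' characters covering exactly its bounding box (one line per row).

Answer: @@@
@..

Derivation:
Start:
..@
@@@
After rotation 1 (CCW):
@@
.@
.@
After rotation 2 (CW):
..@
@@@
After rotation 3 (CCW):
@@
.@
.@
After rotation 4 (CCW):
@@@
@..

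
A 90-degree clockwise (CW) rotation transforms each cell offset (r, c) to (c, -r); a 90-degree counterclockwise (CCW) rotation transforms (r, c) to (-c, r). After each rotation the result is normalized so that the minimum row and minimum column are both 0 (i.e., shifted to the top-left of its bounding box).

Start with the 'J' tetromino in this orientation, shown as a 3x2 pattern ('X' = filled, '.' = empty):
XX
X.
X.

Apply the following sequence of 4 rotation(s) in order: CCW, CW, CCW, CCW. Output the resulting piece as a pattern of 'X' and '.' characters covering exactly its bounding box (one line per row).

Answer: .X
.X
XX

Derivation:
Start:
XX
X.
X.
After rotation 1 (CCW):
X..
XXX
After rotation 2 (CW):
XX
X.
X.
After rotation 3 (CCW):
X..
XXX
After rotation 4 (CCW):
.X
.X
XX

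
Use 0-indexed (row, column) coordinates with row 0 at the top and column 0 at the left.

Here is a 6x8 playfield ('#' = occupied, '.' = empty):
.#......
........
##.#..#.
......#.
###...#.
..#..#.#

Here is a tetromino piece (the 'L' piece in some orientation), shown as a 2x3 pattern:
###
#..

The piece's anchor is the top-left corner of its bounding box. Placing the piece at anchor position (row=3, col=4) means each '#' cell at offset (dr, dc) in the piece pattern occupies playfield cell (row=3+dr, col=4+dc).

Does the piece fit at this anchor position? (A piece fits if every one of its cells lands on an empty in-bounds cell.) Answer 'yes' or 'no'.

Check each piece cell at anchor (3, 4):
  offset (0,0) -> (3,4): empty -> OK
  offset (0,1) -> (3,5): empty -> OK
  offset (0,2) -> (3,6): occupied ('#') -> FAIL
  offset (1,0) -> (4,4): empty -> OK
All cells valid: no

Answer: no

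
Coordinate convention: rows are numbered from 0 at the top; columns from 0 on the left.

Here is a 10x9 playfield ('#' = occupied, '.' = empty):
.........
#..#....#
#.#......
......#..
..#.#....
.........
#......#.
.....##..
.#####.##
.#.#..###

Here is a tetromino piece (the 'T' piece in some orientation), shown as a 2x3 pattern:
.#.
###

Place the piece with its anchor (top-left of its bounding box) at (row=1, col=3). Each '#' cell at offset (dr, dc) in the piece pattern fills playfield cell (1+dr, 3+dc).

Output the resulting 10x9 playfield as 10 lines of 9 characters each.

Answer: .........
#..##...#
#.####...
......#..
..#.#....
.........
#......#.
.....##..
.#####.##
.#.#..###

Derivation:
Fill (1+0,3+1) = (1,4)
Fill (1+1,3+0) = (2,3)
Fill (1+1,3+1) = (2,4)
Fill (1+1,3+2) = (2,5)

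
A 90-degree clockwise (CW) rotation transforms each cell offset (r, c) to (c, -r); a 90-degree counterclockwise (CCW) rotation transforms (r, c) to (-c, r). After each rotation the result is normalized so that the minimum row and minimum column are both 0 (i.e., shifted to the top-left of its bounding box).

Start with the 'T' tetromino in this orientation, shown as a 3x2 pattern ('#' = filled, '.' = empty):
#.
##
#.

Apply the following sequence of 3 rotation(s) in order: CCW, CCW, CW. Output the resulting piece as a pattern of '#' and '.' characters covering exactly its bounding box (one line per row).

Answer: .#.
###

Derivation:
Start:
#.
##
#.
After rotation 1 (CCW):
.#.
###
After rotation 2 (CCW):
.#
##
.#
After rotation 3 (CW):
.#.
###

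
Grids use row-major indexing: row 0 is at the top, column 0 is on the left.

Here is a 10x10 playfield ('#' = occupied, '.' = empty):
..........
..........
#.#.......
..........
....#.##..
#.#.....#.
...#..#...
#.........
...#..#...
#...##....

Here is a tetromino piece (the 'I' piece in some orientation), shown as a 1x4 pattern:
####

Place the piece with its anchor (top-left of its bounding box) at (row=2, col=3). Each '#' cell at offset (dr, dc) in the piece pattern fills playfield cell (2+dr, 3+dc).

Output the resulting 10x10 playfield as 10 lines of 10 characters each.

Answer: ..........
..........
#.#####...
..........
....#.##..
#.#.....#.
...#..#...
#.........
...#..#...
#...##....

Derivation:
Fill (2+0,3+0) = (2,3)
Fill (2+0,3+1) = (2,4)
Fill (2+0,3+2) = (2,5)
Fill (2+0,3+3) = (2,6)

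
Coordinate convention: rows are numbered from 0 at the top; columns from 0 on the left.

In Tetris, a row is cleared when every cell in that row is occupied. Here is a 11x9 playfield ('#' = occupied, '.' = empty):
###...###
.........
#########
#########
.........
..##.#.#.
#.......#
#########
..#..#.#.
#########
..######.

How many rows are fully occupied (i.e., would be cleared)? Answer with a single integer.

Check each row:
  row 0: 3 empty cells -> not full
  row 1: 9 empty cells -> not full
  row 2: 0 empty cells -> FULL (clear)
  row 3: 0 empty cells -> FULL (clear)
  row 4: 9 empty cells -> not full
  row 5: 5 empty cells -> not full
  row 6: 7 empty cells -> not full
  row 7: 0 empty cells -> FULL (clear)
  row 8: 6 empty cells -> not full
  row 9: 0 empty cells -> FULL (clear)
  row 10: 3 empty cells -> not full
Total rows cleared: 4

Answer: 4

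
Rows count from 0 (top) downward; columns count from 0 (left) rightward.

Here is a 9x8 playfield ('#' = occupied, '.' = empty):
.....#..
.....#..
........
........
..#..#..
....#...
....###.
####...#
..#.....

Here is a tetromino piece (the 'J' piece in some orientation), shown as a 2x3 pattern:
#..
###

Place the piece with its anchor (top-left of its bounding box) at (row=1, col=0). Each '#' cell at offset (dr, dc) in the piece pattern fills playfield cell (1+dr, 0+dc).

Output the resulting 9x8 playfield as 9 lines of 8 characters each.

Answer: .....#..
#....#..
###.....
........
..#..#..
....#...
....###.
####...#
..#.....

Derivation:
Fill (1+0,0+0) = (1,0)
Fill (1+1,0+0) = (2,0)
Fill (1+1,0+1) = (2,1)
Fill (1+1,0+2) = (2,2)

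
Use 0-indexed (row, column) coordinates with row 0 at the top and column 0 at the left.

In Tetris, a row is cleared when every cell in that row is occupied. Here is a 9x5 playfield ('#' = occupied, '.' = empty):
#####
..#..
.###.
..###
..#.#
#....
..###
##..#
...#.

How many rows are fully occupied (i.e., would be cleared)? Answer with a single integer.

Answer: 1

Derivation:
Check each row:
  row 0: 0 empty cells -> FULL (clear)
  row 1: 4 empty cells -> not full
  row 2: 2 empty cells -> not full
  row 3: 2 empty cells -> not full
  row 4: 3 empty cells -> not full
  row 5: 4 empty cells -> not full
  row 6: 2 empty cells -> not full
  row 7: 2 empty cells -> not full
  row 8: 4 empty cells -> not full
Total rows cleared: 1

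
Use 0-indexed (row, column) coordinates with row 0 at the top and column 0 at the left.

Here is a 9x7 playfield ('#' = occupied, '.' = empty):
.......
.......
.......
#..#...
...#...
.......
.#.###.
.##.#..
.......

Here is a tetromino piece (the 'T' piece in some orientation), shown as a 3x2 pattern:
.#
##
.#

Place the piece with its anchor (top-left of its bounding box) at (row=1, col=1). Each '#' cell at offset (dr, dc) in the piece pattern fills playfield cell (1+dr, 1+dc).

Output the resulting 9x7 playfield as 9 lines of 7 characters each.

Answer: .......
..#....
.##....
#.##...
...#...
.......
.#.###.
.##.#..
.......

Derivation:
Fill (1+0,1+1) = (1,2)
Fill (1+1,1+0) = (2,1)
Fill (1+1,1+1) = (2,2)
Fill (1+2,1+1) = (3,2)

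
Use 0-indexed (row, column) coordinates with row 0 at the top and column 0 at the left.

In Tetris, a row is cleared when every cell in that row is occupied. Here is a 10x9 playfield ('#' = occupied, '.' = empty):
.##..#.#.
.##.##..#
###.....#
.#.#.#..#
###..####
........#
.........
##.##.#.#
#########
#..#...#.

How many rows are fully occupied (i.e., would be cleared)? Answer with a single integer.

Check each row:
  row 0: 5 empty cells -> not full
  row 1: 4 empty cells -> not full
  row 2: 5 empty cells -> not full
  row 3: 5 empty cells -> not full
  row 4: 2 empty cells -> not full
  row 5: 8 empty cells -> not full
  row 6: 9 empty cells -> not full
  row 7: 3 empty cells -> not full
  row 8: 0 empty cells -> FULL (clear)
  row 9: 6 empty cells -> not full
Total rows cleared: 1

Answer: 1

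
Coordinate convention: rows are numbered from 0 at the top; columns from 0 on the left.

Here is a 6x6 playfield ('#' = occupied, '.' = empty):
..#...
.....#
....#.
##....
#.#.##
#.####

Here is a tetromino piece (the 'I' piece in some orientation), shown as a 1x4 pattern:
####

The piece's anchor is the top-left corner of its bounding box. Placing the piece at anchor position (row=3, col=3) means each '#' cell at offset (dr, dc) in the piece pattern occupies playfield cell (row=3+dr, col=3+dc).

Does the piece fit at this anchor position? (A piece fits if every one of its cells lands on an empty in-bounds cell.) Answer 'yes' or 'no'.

Check each piece cell at anchor (3, 3):
  offset (0,0) -> (3,3): empty -> OK
  offset (0,1) -> (3,4): empty -> OK
  offset (0,2) -> (3,5): empty -> OK
  offset (0,3) -> (3,6): out of bounds -> FAIL
All cells valid: no

Answer: no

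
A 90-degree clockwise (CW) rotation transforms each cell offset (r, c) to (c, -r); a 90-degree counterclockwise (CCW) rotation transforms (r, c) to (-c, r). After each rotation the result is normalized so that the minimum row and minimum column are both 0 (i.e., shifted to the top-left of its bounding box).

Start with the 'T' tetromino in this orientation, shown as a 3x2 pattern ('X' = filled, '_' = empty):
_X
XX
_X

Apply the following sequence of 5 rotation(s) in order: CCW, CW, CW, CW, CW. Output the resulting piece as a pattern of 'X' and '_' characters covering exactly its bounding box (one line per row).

Start:
_X
XX
_X
After rotation 1 (CCW):
XXX
_X_
After rotation 2 (CW):
_X
XX
_X
After rotation 3 (CW):
_X_
XXX
After rotation 4 (CW):
X_
XX
X_
After rotation 5 (CW):
XXX
_X_

Answer: XXX
_X_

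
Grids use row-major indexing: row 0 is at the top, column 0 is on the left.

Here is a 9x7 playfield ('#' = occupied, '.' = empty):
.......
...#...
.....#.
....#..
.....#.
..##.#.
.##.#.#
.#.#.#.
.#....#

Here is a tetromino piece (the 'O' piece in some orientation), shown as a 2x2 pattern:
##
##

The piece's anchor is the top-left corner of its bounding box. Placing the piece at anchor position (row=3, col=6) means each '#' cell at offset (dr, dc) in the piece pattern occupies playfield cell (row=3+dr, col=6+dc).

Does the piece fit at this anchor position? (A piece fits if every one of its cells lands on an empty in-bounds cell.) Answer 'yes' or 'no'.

Answer: no

Derivation:
Check each piece cell at anchor (3, 6):
  offset (0,0) -> (3,6): empty -> OK
  offset (0,1) -> (3,7): out of bounds -> FAIL
  offset (1,0) -> (4,6): empty -> OK
  offset (1,1) -> (4,7): out of bounds -> FAIL
All cells valid: no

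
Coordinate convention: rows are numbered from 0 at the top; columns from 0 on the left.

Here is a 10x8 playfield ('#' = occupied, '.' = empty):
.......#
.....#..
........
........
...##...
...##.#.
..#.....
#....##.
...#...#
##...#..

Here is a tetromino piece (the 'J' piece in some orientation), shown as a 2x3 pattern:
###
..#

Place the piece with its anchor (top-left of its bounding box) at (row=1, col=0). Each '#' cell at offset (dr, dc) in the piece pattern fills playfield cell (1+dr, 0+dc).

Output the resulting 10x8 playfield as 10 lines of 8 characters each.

Fill (1+0,0+0) = (1,0)
Fill (1+0,0+1) = (1,1)
Fill (1+0,0+2) = (1,2)
Fill (1+1,0+2) = (2,2)

Answer: .......#
###..#..
..#.....
........
...##...
...##.#.
..#.....
#....##.
...#...#
##...#..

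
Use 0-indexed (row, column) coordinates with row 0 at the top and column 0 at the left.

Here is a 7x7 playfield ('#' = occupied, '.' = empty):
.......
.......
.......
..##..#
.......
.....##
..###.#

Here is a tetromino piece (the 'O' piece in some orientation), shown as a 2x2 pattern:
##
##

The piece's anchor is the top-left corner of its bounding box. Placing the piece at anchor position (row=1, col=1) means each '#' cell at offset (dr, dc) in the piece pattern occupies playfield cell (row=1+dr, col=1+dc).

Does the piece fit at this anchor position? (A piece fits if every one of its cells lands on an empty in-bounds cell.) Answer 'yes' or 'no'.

Check each piece cell at anchor (1, 1):
  offset (0,0) -> (1,1): empty -> OK
  offset (0,1) -> (1,2): empty -> OK
  offset (1,0) -> (2,1): empty -> OK
  offset (1,1) -> (2,2): empty -> OK
All cells valid: yes

Answer: yes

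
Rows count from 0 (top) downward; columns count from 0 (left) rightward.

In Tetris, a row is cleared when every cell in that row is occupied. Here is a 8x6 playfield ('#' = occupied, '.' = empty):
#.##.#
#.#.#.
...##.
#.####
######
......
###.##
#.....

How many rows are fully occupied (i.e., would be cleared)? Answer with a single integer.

Check each row:
  row 0: 2 empty cells -> not full
  row 1: 3 empty cells -> not full
  row 2: 4 empty cells -> not full
  row 3: 1 empty cell -> not full
  row 4: 0 empty cells -> FULL (clear)
  row 5: 6 empty cells -> not full
  row 6: 1 empty cell -> not full
  row 7: 5 empty cells -> not full
Total rows cleared: 1

Answer: 1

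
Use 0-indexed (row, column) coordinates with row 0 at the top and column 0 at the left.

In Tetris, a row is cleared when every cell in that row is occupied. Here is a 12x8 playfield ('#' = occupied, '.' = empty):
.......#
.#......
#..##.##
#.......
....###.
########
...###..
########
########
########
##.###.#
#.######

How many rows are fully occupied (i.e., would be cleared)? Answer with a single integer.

Check each row:
  row 0: 7 empty cells -> not full
  row 1: 7 empty cells -> not full
  row 2: 3 empty cells -> not full
  row 3: 7 empty cells -> not full
  row 4: 5 empty cells -> not full
  row 5: 0 empty cells -> FULL (clear)
  row 6: 5 empty cells -> not full
  row 7: 0 empty cells -> FULL (clear)
  row 8: 0 empty cells -> FULL (clear)
  row 9: 0 empty cells -> FULL (clear)
  row 10: 2 empty cells -> not full
  row 11: 1 empty cell -> not full
Total rows cleared: 4

Answer: 4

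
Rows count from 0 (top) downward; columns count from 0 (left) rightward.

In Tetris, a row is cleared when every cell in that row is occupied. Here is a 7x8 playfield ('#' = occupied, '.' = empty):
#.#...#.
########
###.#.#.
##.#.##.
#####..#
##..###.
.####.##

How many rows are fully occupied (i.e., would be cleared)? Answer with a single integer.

Check each row:
  row 0: 5 empty cells -> not full
  row 1: 0 empty cells -> FULL (clear)
  row 2: 3 empty cells -> not full
  row 3: 3 empty cells -> not full
  row 4: 2 empty cells -> not full
  row 5: 3 empty cells -> not full
  row 6: 2 empty cells -> not full
Total rows cleared: 1

Answer: 1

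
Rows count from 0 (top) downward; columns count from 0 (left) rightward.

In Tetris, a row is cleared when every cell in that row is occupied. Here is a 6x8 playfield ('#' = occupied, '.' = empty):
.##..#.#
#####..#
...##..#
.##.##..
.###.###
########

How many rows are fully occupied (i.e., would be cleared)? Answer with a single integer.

Check each row:
  row 0: 4 empty cells -> not full
  row 1: 2 empty cells -> not full
  row 2: 5 empty cells -> not full
  row 3: 4 empty cells -> not full
  row 4: 2 empty cells -> not full
  row 5: 0 empty cells -> FULL (clear)
Total rows cleared: 1

Answer: 1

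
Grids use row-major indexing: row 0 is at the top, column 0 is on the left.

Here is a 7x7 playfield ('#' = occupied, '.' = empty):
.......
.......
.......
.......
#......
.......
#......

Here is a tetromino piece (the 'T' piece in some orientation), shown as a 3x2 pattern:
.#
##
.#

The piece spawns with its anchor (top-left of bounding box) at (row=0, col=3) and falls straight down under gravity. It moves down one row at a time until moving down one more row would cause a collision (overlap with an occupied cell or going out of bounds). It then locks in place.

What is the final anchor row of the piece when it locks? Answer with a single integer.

Spawn at (row=0, col=3). Try each row:
  row 0: fits
  row 1: fits
  row 2: fits
  row 3: fits
  row 4: fits
  row 5: blocked -> lock at row 4

Answer: 4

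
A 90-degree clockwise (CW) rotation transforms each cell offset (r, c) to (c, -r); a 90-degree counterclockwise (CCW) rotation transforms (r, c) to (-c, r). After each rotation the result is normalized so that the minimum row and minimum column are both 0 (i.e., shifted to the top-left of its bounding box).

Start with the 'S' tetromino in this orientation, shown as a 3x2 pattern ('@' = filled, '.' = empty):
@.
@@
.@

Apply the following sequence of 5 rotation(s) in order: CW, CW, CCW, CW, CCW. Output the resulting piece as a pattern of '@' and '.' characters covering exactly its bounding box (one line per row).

Answer: .@@
@@.

Derivation:
Start:
@.
@@
.@
After rotation 1 (CW):
.@@
@@.
After rotation 2 (CW):
@.
@@
.@
After rotation 3 (CCW):
.@@
@@.
After rotation 4 (CW):
@.
@@
.@
After rotation 5 (CCW):
.@@
@@.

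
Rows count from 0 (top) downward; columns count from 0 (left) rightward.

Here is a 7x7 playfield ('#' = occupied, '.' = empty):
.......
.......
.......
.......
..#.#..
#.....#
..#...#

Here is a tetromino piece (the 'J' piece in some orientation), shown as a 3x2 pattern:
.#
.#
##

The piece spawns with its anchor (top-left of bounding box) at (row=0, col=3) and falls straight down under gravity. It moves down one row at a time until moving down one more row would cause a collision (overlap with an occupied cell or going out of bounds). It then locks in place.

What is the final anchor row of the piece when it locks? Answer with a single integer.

Spawn at (row=0, col=3). Try each row:
  row 0: fits
  row 1: fits
  row 2: blocked -> lock at row 1

Answer: 1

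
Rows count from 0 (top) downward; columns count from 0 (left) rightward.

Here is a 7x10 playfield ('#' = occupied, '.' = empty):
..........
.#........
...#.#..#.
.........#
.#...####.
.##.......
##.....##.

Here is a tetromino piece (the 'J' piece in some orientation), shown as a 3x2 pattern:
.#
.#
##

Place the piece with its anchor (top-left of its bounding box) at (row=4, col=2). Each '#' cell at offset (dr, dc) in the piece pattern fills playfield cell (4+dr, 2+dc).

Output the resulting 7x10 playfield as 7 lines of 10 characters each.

Answer: ..........
.#........
...#.#..#.
.........#
.#.#.####.
.###......
####...##.

Derivation:
Fill (4+0,2+1) = (4,3)
Fill (4+1,2+1) = (5,3)
Fill (4+2,2+0) = (6,2)
Fill (4+2,2+1) = (6,3)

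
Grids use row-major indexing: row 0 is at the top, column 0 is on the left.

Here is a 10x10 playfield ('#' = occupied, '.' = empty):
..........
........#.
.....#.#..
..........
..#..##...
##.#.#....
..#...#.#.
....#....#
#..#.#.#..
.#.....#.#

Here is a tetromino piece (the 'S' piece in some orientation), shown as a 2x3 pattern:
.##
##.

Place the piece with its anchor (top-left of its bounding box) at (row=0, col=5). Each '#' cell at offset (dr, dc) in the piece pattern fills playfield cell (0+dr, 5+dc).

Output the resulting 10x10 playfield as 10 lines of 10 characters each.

Fill (0+0,5+1) = (0,6)
Fill (0+0,5+2) = (0,7)
Fill (0+1,5+0) = (1,5)
Fill (0+1,5+1) = (1,6)

Answer: ......##..
.....##.#.
.....#.#..
..........
..#..##...
##.#.#....
..#...#.#.
....#....#
#..#.#.#..
.#.....#.#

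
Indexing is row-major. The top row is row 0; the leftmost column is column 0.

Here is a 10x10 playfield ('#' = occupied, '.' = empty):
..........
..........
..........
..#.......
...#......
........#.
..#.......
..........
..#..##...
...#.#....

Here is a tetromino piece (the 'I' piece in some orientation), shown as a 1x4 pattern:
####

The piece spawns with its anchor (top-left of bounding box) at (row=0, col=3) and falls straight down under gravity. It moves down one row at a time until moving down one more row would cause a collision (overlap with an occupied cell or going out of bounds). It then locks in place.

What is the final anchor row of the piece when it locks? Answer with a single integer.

Spawn at (row=0, col=3). Try each row:
  row 0: fits
  row 1: fits
  row 2: fits
  row 3: fits
  row 4: blocked -> lock at row 3

Answer: 3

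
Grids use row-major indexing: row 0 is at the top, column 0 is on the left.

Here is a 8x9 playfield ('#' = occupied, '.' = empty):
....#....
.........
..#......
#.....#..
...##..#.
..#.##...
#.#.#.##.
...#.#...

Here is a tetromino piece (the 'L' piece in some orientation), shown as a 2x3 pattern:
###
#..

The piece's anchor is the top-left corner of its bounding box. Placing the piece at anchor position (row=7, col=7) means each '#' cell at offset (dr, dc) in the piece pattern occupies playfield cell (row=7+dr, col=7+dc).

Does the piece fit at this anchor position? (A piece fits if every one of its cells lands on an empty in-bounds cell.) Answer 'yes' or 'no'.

Answer: no

Derivation:
Check each piece cell at anchor (7, 7):
  offset (0,0) -> (7,7): empty -> OK
  offset (0,1) -> (7,8): empty -> OK
  offset (0,2) -> (7,9): out of bounds -> FAIL
  offset (1,0) -> (8,7): out of bounds -> FAIL
All cells valid: no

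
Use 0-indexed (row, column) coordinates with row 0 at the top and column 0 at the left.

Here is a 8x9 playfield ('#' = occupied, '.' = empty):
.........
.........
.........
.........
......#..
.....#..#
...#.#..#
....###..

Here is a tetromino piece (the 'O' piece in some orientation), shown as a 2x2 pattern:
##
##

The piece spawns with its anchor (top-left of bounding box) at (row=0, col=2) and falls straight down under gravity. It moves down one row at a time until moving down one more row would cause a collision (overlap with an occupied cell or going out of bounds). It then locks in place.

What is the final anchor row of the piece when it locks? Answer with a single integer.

Spawn at (row=0, col=2). Try each row:
  row 0: fits
  row 1: fits
  row 2: fits
  row 3: fits
  row 4: fits
  row 5: blocked -> lock at row 4

Answer: 4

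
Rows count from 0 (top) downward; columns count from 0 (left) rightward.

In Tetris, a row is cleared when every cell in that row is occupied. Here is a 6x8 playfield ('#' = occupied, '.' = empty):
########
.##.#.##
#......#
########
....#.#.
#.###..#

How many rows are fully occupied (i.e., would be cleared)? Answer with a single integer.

Answer: 2

Derivation:
Check each row:
  row 0: 0 empty cells -> FULL (clear)
  row 1: 3 empty cells -> not full
  row 2: 6 empty cells -> not full
  row 3: 0 empty cells -> FULL (clear)
  row 4: 6 empty cells -> not full
  row 5: 3 empty cells -> not full
Total rows cleared: 2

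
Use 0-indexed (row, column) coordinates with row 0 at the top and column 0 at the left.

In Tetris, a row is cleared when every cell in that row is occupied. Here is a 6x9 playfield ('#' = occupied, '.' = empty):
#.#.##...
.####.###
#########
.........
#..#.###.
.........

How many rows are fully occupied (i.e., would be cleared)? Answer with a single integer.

Check each row:
  row 0: 5 empty cells -> not full
  row 1: 2 empty cells -> not full
  row 2: 0 empty cells -> FULL (clear)
  row 3: 9 empty cells -> not full
  row 4: 4 empty cells -> not full
  row 5: 9 empty cells -> not full
Total rows cleared: 1

Answer: 1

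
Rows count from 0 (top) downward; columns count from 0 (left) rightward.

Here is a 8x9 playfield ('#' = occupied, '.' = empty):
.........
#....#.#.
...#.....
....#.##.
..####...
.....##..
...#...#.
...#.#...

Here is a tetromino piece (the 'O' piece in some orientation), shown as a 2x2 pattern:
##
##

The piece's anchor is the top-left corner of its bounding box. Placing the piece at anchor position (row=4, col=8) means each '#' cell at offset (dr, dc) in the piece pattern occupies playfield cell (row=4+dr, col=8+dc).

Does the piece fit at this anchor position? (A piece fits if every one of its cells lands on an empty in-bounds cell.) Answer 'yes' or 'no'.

Check each piece cell at anchor (4, 8):
  offset (0,0) -> (4,8): empty -> OK
  offset (0,1) -> (4,9): out of bounds -> FAIL
  offset (1,0) -> (5,8): empty -> OK
  offset (1,1) -> (5,9): out of bounds -> FAIL
All cells valid: no

Answer: no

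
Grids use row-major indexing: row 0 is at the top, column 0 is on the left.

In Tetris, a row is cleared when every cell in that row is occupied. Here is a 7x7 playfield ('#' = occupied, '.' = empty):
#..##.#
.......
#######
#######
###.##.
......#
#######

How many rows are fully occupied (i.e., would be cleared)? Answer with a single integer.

Check each row:
  row 0: 3 empty cells -> not full
  row 1: 7 empty cells -> not full
  row 2: 0 empty cells -> FULL (clear)
  row 3: 0 empty cells -> FULL (clear)
  row 4: 2 empty cells -> not full
  row 5: 6 empty cells -> not full
  row 6: 0 empty cells -> FULL (clear)
Total rows cleared: 3

Answer: 3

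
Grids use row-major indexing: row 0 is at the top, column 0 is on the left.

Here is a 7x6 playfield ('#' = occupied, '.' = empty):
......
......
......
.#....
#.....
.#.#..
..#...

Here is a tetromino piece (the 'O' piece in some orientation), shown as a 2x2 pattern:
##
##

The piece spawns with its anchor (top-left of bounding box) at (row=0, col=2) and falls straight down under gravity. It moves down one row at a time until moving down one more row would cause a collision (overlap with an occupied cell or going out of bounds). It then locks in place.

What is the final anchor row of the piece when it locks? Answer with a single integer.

Answer: 3

Derivation:
Spawn at (row=0, col=2). Try each row:
  row 0: fits
  row 1: fits
  row 2: fits
  row 3: fits
  row 4: blocked -> lock at row 3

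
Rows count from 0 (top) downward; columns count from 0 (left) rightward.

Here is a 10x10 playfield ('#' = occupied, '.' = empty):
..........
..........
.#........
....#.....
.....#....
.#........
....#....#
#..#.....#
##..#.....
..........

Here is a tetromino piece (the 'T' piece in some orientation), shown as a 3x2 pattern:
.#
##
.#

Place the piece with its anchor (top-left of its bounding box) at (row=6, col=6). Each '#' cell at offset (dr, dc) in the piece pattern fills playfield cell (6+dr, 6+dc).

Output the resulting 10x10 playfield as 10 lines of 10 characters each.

Fill (6+0,6+1) = (6,7)
Fill (6+1,6+0) = (7,6)
Fill (6+1,6+1) = (7,7)
Fill (6+2,6+1) = (8,7)

Answer: ..........
..........
.#........
....#.....
.....#....
.#........
....#..#.#
#..#..##.#
##..#..#..
..........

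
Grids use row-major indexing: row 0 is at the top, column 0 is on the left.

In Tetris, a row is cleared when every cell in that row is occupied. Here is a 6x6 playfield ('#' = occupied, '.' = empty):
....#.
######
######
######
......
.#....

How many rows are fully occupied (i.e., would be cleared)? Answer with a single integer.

Answer: 3

Derivation:
Check each row:
  row 0: 5 empty cells -> not full
  row 1: 0 empty cells -> FULL (clear)
  row 2: 0 empty cells -> FULL (clear)
  row 3: 0 empty cells -> FULL (clear)
  row 4: 6 empty cells -> not full
  row 5: 5 empty cells -> not full
Total rows cleared: 3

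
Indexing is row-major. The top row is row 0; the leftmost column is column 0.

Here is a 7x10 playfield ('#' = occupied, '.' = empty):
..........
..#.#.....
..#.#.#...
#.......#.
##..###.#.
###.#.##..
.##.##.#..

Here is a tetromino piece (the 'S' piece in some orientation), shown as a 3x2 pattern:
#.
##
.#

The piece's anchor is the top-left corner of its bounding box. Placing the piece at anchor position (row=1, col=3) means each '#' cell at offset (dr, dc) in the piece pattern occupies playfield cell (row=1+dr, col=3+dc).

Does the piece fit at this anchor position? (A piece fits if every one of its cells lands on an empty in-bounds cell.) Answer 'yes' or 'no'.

Check each piece cell at anchor (1, 3):
  offset (0,0) -> (1,3): empty -> OK
  offset (1,0) -> (2,3): empty -> OK
  offset (1,1) -> (2,4): occupied ('#') -> FAIL
  offset (2,1) -> (3,4): empty -> OK
All cells valid: no

Answer: no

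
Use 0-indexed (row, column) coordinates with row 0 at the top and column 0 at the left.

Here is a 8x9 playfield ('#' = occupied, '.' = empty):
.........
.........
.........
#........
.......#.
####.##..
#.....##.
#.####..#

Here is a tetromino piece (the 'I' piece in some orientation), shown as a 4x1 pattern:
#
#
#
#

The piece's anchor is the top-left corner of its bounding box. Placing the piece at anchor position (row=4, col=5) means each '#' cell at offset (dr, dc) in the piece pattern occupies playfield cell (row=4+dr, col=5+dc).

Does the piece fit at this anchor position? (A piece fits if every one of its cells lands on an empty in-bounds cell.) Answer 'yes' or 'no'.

Check each piece cell at anchor (4, 5):
  offset (0,0) -> (4,5): empty -> OK
  offset (1,0) -> (5,5): occupied ('#') -> FAIL
  offset (2,0) -> (6,5): empty -> OK
  offset (3,0) -> (7,5): occupied ('#') -> FAIL
All cells valid: no

Answer: no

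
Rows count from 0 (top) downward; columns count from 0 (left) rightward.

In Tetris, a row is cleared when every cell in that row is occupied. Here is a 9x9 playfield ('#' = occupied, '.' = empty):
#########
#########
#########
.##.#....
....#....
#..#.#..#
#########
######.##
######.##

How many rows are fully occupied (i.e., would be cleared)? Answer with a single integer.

Answer: 4

Derivation:
Check each row:
  row 0: 0 empty cells -> FULL (clear)
  row 1: 0 empty cells -> FULL (clear)
  row 2: 0 empty cells -> FULL (clear)
  row 3: 6 empty cells -> not full
  row 4: 8 empty cells -> not full
  row 5: 5 empty cells -> not full
  row 6: 0 empty cells -> FULL (clear)
  row 7: 1 empty cell -> not full
  row 8: 1 empty cell -> not full
Total rows cleared: 4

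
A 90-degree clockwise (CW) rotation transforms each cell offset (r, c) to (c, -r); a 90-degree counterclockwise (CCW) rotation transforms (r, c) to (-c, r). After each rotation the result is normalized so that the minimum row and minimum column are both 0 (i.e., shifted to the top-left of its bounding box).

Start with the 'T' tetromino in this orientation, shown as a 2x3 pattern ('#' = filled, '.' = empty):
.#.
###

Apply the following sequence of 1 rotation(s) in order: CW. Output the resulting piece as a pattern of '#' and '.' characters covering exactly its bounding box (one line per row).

Answer: #.
##
#.

Derivation:
Start:
.#.
###
After rotation 1 (CW):
#.
##
#.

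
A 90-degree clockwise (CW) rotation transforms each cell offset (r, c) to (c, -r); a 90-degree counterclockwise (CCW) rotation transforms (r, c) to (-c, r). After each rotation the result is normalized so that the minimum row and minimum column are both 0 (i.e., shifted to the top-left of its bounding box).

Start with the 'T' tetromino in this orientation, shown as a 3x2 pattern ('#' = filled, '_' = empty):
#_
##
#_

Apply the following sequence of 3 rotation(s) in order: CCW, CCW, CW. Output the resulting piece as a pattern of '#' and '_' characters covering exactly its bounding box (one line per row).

Answer: _#_
###

Derivation:
Start:
#_
##
#_
After rotation 1 (CCW):
_#_
###
After rotation 2 (CCW):
_#
##
_#
After rotation 3 (CW):
_#_
###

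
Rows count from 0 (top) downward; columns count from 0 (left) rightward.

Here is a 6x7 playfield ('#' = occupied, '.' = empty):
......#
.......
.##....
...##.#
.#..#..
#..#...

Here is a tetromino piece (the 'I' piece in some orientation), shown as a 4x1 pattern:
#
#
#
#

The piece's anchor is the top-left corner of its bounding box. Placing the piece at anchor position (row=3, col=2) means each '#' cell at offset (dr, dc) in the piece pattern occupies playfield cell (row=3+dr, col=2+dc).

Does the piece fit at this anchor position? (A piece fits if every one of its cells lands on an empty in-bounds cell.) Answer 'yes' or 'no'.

Check each piece cell at anchor (3, 2):
  offset (0,0) -> (3,2): empty -> OK
  offset (1,0) -> (4,2): empty -> OK
  offset (2,0) -> (5,2): empty -> OK
  offset (3,0) -> (6,2): out of bounds -> FAIL
All cells valid: no

Answer: no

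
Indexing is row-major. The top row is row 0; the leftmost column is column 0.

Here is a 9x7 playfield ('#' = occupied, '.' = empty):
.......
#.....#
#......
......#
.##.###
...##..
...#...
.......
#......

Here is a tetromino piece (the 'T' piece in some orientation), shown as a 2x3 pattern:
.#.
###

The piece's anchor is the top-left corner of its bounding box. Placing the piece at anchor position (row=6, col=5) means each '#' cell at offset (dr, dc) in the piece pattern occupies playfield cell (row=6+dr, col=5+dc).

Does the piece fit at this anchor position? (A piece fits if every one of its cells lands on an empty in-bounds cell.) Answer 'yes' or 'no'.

Answer: no

Derivation:
Check each piece cell at anchor (6, 5):
  offset (0,1) -> (6,6): empty -> OK
  offset (1,0) -> (7,5): empty -> OK
  offset (1,1) -> (7,6): empty -> OK
  offset (1,2) -> (7,7): out of bounds -> FAIL
All cells valid: no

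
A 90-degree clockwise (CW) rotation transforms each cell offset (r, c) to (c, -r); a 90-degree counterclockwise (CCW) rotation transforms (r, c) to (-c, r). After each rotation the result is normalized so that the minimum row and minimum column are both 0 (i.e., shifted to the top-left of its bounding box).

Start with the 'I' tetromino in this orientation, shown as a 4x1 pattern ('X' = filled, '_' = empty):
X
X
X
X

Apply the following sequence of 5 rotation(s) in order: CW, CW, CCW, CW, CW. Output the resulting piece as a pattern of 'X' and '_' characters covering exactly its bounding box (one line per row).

Start:
X
X
X
X
After rotation 1 (CW):
XXXX
After rotation 2 (CW):
X
X
X
X
After rotation 3 (CCW):
XXXX
After rotation 4 (CW):
X
X
X
X
After rotation 5 (CW):
XXXX

Answer: XXXX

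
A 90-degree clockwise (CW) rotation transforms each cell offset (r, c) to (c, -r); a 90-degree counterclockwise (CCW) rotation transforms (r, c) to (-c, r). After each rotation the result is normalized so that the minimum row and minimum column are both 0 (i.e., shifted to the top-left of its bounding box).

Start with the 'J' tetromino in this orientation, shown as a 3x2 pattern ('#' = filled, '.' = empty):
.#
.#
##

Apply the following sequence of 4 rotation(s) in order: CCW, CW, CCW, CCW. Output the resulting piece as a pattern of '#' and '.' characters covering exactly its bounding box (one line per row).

Answer: ##
#.
#.

Derivation:
Start:
.#
.#
##
After rotation 1 (CCW):
###
..#
After rotation 2 (CW):
.#
.#
##
After rotation 3 (CCW):
###
..#
After rotation 4 (CCW):
##
#.
#.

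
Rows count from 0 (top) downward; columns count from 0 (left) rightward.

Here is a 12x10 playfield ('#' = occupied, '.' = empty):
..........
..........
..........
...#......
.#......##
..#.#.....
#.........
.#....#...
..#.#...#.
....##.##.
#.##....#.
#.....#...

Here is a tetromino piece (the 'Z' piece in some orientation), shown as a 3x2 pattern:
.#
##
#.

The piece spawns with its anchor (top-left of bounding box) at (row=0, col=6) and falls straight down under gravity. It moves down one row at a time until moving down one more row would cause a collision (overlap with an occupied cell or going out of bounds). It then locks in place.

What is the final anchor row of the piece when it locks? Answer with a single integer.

Spawn at (row=0, col=6). Try each row:
  row 0: fits
  row 1: fits
  row 2: fits
  row 3: fits
  row 4: fits
  row 5: blocked -> lock at row 4

Answer: 4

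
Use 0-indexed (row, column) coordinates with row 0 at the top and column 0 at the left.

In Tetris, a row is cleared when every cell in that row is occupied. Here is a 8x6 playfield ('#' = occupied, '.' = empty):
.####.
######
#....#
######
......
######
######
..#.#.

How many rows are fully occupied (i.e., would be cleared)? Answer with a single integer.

Check each row:
  row 0: 2 empty cells -> not full
  row 1: 0 empty cells -> FULL (clear)
  row 2: 4 empty cells -> not full
  row 3: 0 empty cells -> FULL (clear)
  row 4: 6 empty cells -> not full
  row 5: 0 empty cells -> FULL (clear)
  row 6: 0 empty cells -> FULL (clear)
  row 7: 4 empty cells -> not full
Total rows cleared: 4

Answer: 4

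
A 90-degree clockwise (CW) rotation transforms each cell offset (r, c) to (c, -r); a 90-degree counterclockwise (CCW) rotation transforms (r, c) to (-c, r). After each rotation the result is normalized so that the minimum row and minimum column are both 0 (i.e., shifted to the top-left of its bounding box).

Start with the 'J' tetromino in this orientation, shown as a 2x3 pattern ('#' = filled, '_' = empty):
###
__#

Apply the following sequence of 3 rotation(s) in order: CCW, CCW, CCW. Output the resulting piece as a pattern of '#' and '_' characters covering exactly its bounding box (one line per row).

Answer: _#
_#
##

Derivation:
Start:
###
__#
After rotation 1 (CCW):
##
#_
#_
After rotation 2 (CCW):
#__
###
After rotation 3 (CCW):
_#
_#
##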